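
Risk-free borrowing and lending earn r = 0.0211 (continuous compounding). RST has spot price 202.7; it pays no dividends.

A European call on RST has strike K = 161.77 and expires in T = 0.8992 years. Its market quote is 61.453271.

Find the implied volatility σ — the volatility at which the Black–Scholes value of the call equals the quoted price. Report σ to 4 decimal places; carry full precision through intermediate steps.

sigma = 0.5225

At σ = 0.5225 the Black–Scholes value reproduces the quote:
σ√T = 0.5225·√0.8992 = 0.495467
d₁ = (ln(S/K) + (r+σ²/2)T) / (σ√T) = (ln(202.7/161.77) + (0.0211+0.5225²/2)·0.8992) / 0.495467 = (0.225551 + 0.141717) / 0.495467 = 0.741257
d₂ = d₁ − σ√T = 0.741257 − 0.495467 = 0.245790
e^{−rT} = 0.981206
N(d₁) = 0.770731,  N(d₂) = 0.597078
V = S·N(d₁) − K·e^{−rT}·N(d₂) = 156.227220 − 94.773949 = 61.453271 (matching the quote); vega is positive throughout, so no other σ reproduces this price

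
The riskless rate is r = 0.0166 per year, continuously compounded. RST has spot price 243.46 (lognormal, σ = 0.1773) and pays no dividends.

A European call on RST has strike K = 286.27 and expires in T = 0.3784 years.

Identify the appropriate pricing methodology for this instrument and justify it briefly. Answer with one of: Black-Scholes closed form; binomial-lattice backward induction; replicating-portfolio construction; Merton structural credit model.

framework: Black-Scholes closed form

Key observation: a European-exercise option on RST struck at 286.27 — a GBM underlying with constant parameters — admits an analytic price: the data contain no early exercise, no discrete tree, no debt structure.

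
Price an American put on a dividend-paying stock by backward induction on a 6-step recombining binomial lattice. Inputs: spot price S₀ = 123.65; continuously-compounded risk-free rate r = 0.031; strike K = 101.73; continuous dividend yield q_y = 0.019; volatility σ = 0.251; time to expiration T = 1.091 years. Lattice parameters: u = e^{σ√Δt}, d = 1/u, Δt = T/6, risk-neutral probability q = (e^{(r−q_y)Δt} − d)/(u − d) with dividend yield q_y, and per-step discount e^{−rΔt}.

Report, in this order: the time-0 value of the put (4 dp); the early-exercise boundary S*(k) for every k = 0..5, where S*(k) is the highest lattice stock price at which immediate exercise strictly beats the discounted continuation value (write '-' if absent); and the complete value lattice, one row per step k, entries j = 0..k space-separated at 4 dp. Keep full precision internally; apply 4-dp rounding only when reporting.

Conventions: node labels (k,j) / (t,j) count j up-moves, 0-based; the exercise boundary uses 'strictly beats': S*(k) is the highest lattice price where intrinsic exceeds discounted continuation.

Δt=0.18183, u=1.11297, d=0.89850, q=0.48345, disc=e^(-rΔt)=0.99438
k=6 terminal: V=max(K-S,0) → 36.6727 21.1436 1.9076 0.0000 0.0000 0.0000 0.0000
k=5: j=0 S=72.4067 intr=29.3233 cont=29.0012 V=29.3233[EX]; j=1 S=89.6902 intr=12.0398 cont=11.7773 V=12.0398[EX]; j=2 S=111.0992 intr=0.0000 cont=0.9798 V=0.9798[hold]; j=3 S=137.6186 intr=0.0000 cont=0.0000 V=0.0000[hold]; j=4 S=170.4682 intr=0.0000 cont=0.0000 V=0.0000[hold]; j=5 S=211.1589 intr=0.0000 cont=0.0000 V=0.0000[hold]  S*(5)=89.6902
k=4: j=0 S=80.5864 intr=21.1436 cont=20.8497 V=21.1436[EX]; j=1 S=99.8224 intr=1.9076 cont=6.6552 V=6.6552[hold]; j=2 S=123.6500 intr=0.0000 cont=0.5033 V=0.5033[hold]; j=3 S=153.1653 intr=0.0000 cont=0.0000 V=0.0000[hold]; j=4 S=189.7258 intr=0.0000 cont=0.0000 V=0.0000[hold]  S*(4)=80.5864
k=3: j=0 S=89.6902 intr=12.0398 cont=14.0597 V=14.0597[hold]; j=1 S=111.0992 intr=0.0000 cont=3.6604 V=3.6604[hold]; j=2 S=137.6186 intr=0.0000 cont=0.2585 V=0.2585[hold]; j=3 S=170.4682 intr=0.0000 cont=0.0000 V=0.0000[hold]  S*(3)=-
k=2: j=0 S=99.8224 intr=1.9076 cont=8.9813 V=8.9813[hold]; j=1 S=123.6500 intr=0.0000 cont=2.0044 V=2.0044[hold]; j=2 S=153.1653 intr=0.0000 cont=0.1328 V=0.1328[hold]  S*(2)=-
k=1: j=0 S=111.0992 intr=0.0000 cont=5.5768 V=5.5768[hold]; j=1 S=137.6186 intr=0.0000 cont=1.0934 V=1.0934[hold]  S*(1)=-
k=0: j=0 S=123.6500 intr=0.0000 cont=3.3901 V=3.3901[hold]  S*(0)=-

price = 3.3901
boundary = - - - - 80.5864 89.6902
tree:
3.3901
5.5768 1.0934
8.9813 2.0044 0.1328
14.0597 3.6604 0.2585 0.0000
21.1436 6.6552 0.5033 0.0000 0.0000
29.3233 12.0398 0.9798 0.0000 0.0000 0.0000
36.6727 21.1436 1.9076 0.0000 0.0000 0.0000 0.0000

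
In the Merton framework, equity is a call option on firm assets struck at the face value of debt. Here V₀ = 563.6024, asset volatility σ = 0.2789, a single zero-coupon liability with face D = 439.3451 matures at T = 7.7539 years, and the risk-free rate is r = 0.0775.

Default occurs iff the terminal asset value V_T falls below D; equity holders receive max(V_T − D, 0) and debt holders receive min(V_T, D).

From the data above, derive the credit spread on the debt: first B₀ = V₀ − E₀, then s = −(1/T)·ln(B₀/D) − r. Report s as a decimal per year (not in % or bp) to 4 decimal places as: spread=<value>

With assets at 563.6024 and a single debt payment of 439.3451 at 7.7539 years:
d₁ = [ln(V₀/D) + (r + σ²/2)T] / (σ√T)
   = [ln(563.6024/439.3451) + (0.0775 + 0.5·0.2789²)·7.7539] / (0.2789·√7.7539)
   = [0.249064 + 0.902497] / 0.776620 = 1.482785
d₂ = d₁ − σ√T = 1.482785 − 0.776620 = 0.706165
N(d₁) = 0.930934,  N(d₂) = 0.759957,  e^(−rT) = 0.548303
E₀ = V₀·N(d₁) − D·e^(−rT)·N(d₂)
   = 563.6024·0.930934 − 439.3451·0.548303·0.759957 = 341.607458
B₀ = V₀ − E₀ = 563.6024 − 341.607458 = 221.994942
spread = −(1/T)·ln(B₀/D) − r = −(1/7.7539)·ln(221.994942/439.3451) − 0.0775 = 0.01053707

spread=0.0105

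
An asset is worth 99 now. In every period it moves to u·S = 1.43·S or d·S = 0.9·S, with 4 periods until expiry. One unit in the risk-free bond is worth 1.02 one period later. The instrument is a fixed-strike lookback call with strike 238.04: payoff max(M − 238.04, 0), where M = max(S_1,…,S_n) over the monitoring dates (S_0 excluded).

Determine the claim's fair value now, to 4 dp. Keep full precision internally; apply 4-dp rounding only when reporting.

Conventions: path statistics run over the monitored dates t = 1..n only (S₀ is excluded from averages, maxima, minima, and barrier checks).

price = 1.4141

With p* = (R−d)/(u−d) = 0.2264, sum probability × payoff across the paths and divide by R^4.
Enumerate all 2^4 = 16 price paths (U = up ×1.43, D = down ×0.9); each path with k up-moves has probability p*^k·(1−p*)^(4−k).
DDDD: M=89.1000, payoff=0.0000, prob=0.358123
UDDD: M=141.5700, payoff=0.0000, prob=0.104816
DUDD: M=127.4130, payoff=0.0000, prob=0.104816
UUDD: M=202.4451, payoff=0.0000, prob=0.030678
DDUD: M=114.6717, payoff=0.0000, prob=0.104816
UDUD: M=182.2006, payoff=0.0000, prob=0.030678
DUUD: M=182.2006, payoff=0.0000, prob=0.030678
UUUD: M=289.4965, payoff=51.4565, prob=0.008979
DDDU: M=103.2045, payoff=0.0000, prob=0.104816
UDDU: M=163.9805, payoff=0.0000, prob=0.030678
DUDU: M=163.9805, payoff=0.0000, prob=0.030678
UUDU: M=260.5468, payoff=22.5068, prob=0.008979
DDUU: M=163.9805, payoff=0.0000, prob=0.030678
UDUU: M=260.5468, payoff=22.5068, prob=0.008979
DUUU: M=260.5468, payoff=22.5068, prob=0.008979
UUUU: M=413.9800, payoff=175.9400, prob=0.002628
Price = Σ prob·payoff / R^4 = 1.530651 / 1.082432 = 1.4141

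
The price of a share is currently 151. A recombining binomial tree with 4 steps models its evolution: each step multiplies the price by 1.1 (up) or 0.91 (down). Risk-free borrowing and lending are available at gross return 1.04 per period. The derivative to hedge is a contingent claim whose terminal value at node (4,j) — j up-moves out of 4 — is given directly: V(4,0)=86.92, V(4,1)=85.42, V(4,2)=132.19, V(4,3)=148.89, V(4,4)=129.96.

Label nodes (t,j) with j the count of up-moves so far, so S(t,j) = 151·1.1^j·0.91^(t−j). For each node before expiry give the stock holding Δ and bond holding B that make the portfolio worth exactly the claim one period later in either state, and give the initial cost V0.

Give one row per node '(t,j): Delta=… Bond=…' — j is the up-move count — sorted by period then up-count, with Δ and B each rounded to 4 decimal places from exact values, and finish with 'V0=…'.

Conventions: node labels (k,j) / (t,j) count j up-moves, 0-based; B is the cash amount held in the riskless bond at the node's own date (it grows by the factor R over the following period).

The replicating-portfolio and risk-neutral prices coincide; use p* = (1.04−0.91)/(1.1−0.91) = 0.6842 for the latter.
At maturity the claim pays: V(4,0)=86.9200, V(4,1)=85.4200, V(4,2)=132.1900, V(4,3)=148.8900, V(4,4)=129.9600
  t=3,j=0: stock 113.7892 → up 125.1681 (V=85.4200), down 103.5482 (V=86.9200). Price 82.5901; hedge Δ=-0.0694, bond B=90.4848.
  t=3,j=1: stock 137.5474 → up 151.3022 (V=132.1900), down 125.1681 (V=85.4200). Price 112.9044; hedge Δ=1.7896, bond B=-133.2535.
  t=3,j=2: stock 166.2661 → up 182.8927 (V=148.8900), down 151.3022 (V=132.1900). Price 138.0926; hedge Δ=0.5286, bond B=50.1979.
  t=3,j=3: stock 200.9810 → up 221.0791 (V=129.9600), down 182.8927 (V=148.8900). Price 130.7095; hedge Δ=-0.4957, bond B=230.3411.
  t=2,j=0: stock 125.0431 → up 137.5474 (V=112.9044), down 113.7892 (V=82.5901). Price 99.3571; hedge Δ=1.2760, bond B=-60.1917.
  t=2,j=1: stock 151.1510 → up 166.2661 (V=138.0926), down 137.5474 (V=112.9044). Price 125.1331; hedge Δ=0.8771, bond B=-7.4367.
  t=2,j=2: stock 182.7100 → up 200.9810 (V=130.7095), down 166.2661 (V=138.0926). Price 127.9241; hedge Δ=-0.2127, bond B=166.7825.
  t=1,j=0: stock 137.4100 → up 151.1510 (V=125.1331), down 125.0431 (V=99.3571). Price 112.4936; hedge Δ=0.9873, bond B=-23.1694.
  t=1,j=1: stock 166.1000 → up 182.7100 (V=127.9241), down 151.1510 (V=125.1331). Price 122.1564; hedge Δ=0.0884, bond B=107.4672.
  t=0,j=0: stock 151.0000 → up 166.1000 (V=122.1564), down 137.4100 (V=112.4936). Price 114.5241; hedge Δ=0.3368, bond B=63.6669.
Check: Δ(0,0)·S0 + B(0,0) = 114.5241 = V0.

(0,0): Delta=0.3368 Bond=63.6669
(1,0): Delta=0.9873 Bond=-23.1694
(1,1): Delta=0.0884 Bond=107.4672
(2,0): Delta=1.2760 Bond=-60.1917
(2,1): Delta=0.8771 Bond=-7.4367
(2,2): Delta=-0.2127 Bond=166.7825
(3,0): Delta=-0.0694 Bond=90.4848
(3,1): Delta=1.7896 Bond=-133.2535
(3,2): Delta=0.5286 Bond=50.1979
(3,3): Delta=-0.4957 Bond=230.3411
V0=114.5241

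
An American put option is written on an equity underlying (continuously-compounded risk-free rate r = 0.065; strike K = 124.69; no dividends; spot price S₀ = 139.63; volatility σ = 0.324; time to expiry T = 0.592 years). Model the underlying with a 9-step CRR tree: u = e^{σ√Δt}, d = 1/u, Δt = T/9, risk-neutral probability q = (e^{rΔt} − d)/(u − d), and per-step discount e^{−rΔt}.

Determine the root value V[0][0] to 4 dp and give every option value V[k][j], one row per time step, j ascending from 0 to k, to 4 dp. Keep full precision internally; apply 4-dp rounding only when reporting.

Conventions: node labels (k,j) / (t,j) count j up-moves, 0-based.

Δt=0.06578, u=1.08665, d=0.92026, q=0.50499, disc=e^(-rΔt)=0.99573
k=9 terminal: V=max(K-S,0) → 58.5929 46.6425 32.5313 15.8689 0.0000 0.0000 0.0000 0.0000 0.0000 0.0000
k=8: j=0 S=71.8242 intr=52.8658 cont=52.3338 V=52.8658[EX]; j=1 S=84.8101 intr=39.8799 cont=39.3479 V=39.8799[EX]; j=2 S=100.1439 intr=24.5461 cont=24.0141 V=24.5461[EX]; j=3 S=118.2502 intr=6.4398 cont=7.8217 V=7.8217[hold]; j=4 S=139.6300 intr=0.0000 cont=0.0000 V=0.0000[hold]; j=5 S=164.8754 intr=0.0000 cont=0.0000 V=0.0000[hold]; j=6 S=194.6851 intr=0.0000 cont=0.0000 V=0.0000[hold]; j=7 S=229.8845 intr=0.0000 cont=0.0000 V=0.0000[hold]; j=8 S=271.4481 intr=0.0000 cont=0.0000 V=0.0000[hold]
k=7: j=0 S=78.0475 intr=46.6425 cont=46.1105 V=46.6425[EX]; j=1 S=92.1587 intr=32.5313 cont=31.9993 V=32.5313[EX]; j=2 S=108.8211 intr=15.8689 cont=16.0318 V=16.0318[hold]; j=3 S=128.4962 intr=0.0000 cont=3.8553 V=3.8553[hold]; j=4 S=151.7285 intr=0.0000 cont=0.0000 V=0.0000[hold]; j=5 S=179.1613 intr=0.0000 cont=0.0000 V=0.0000[hold]; j=6 S=211.5540 intr=0.0000 cont=0.0000 V=0.0000[hold]; j=7 S=249.8034 intr=0.0000 cont=0.0000 V=0.0000[hold]
k=6: j=0 S=84.8101 intr=39.8799 cont=39.3479 V=39.8799[EX]; j=1 S=100.1439 intr=24.5461 cont=24.0960 V=24.5461[EX]; j=2 S=118.2502 intr=6.4398 cont=9.8406 V=9.8406[hold]; j=3 S=139.6300 intr=0.0000 cont=1.9003 V=1.9003[hold]; j=4 S=164.8754 intr=0.0000 cont=0.0000 V=0.0000[hold]; j=5 S=194.6851 intr=0.0000 cont=0.0000 V=0.0000[hold]; j=6 S=229.8845 intr=0.0000 cont=0.0000 V=0.0000[hold]
k=5: j=0 S=92.1587 intr=32.5313 cont=31.9993 V=32.5313[EX]; j=1 S=108.8211 intr=15.8689 cont=17.0469 V=17.0469[hold]; j=2 S=128.4962 intr=0.0000 cont=5.8060 V=5.8060[hold]; j=3 S=151.7285 intr=0.0000 cont=0.9366 V=0.9366[hold]; j=4 S=179.1613 intr=0.0000 cont=0.0000 V=0.0000[hold]; j=5 S=211.5540 intr=0.0000 cont=0.0000 V=0.0000[hold]
k=4: j=0 S=100.1439 intr=24.5461 cont=24.6064 V=24.6064[hold]; j=1 S=118.2502 intr=6.4398 cont=11.3218 V=11.3218[hold]; j=2 S=139.6300 intr=0.0000 cont=3.3327 V=3.3327[hold]; j=3 S=164.8754 intr=0.0000 cont=0.4617 V=0.4617[hold]; j=4 S=194.6851 intr=0.0000 cont=0.0000 V=0.0000[hold]
k=3: j=0 S=108.8211 intr=15.8689 cont=17.8215 V=17.8215[hold]; j=1 S=128.4962 intr=0.0000 cont=7.2563 V=7.2563[hold]; j=2 S=151.7285 intr=0.0000 cont=1.8748 V=1.8748[hold]; j=3 S=179.1613 intr=0.0000 cont=0.2276 V=0.2276[hold]
k=2: j=0 S=118.2502 intr=6.4398 cont=12.4329 V=12.4329[hold]; j=1 S=139.6300 intr=0.0000 cont=4.5194 V=4.5194[hold]; j=2 S=164.8754 intr=0.0000 cont=1.0385 V=1.0385[hold]
k=1: j=0 S=128.4962 intr=0.0000 cont=8.4007 V=8.4007[hold]; j=1 S=151.7285 intr=0.0000 cont=2.7498 V=2.7498[hold]
k=0: j=0 S=139.6300 intr=0.0000 cont=5.5234 V=5.5234[hold]

price = 5.5234
tree:
5.5234
8.4007 2.7498
12.4329 4.5194 1.0385
17.8215 7.2563 1.8748 0.2276
24.6064 11.3218 3.3327 0.4617 0.0000
32.5313 17.0469 5.8060 0.9366 0.0000 0.0000
39.8799 24.5461 9.8406 1.9003 0.0000 0.0000 0.0000
46.6425 32.5313 16.0318 3.8553 0.0000 0.0000 0.0000 0.0000
52.8658 39.8799 24.5461 7.8217 0.0000 0.0000 0.0000 0.0000 0.0000
58.5929 46.6425 32.5313 15.8689 0.0000 0.0000 0.0000 0.0000 0.0000 0.0000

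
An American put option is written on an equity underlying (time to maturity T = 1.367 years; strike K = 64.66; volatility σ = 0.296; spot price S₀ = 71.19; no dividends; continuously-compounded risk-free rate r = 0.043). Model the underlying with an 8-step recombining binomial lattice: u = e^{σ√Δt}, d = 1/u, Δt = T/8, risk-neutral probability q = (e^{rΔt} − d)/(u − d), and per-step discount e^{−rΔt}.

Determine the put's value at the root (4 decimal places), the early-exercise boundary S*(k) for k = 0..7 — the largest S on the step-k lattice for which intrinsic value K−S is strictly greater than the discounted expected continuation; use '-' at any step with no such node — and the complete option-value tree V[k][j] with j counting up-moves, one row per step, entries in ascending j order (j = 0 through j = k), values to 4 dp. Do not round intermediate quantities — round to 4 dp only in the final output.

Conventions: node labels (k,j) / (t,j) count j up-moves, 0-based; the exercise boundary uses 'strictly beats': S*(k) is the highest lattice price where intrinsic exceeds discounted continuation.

price = 5.2648
boundary = - - - - 43.6377 49.3175 43.6377 49.3175
tree:
5.2648
7.8165 2.7857
11.2665 4.4752 1.1341
15.6923 6.9983 2.0131 0.2701
21.0223 10.5835 3.5094 0.5437 0.0000
26.0480 15.3425 5.9714 1.0943 0.0000 0.0000
30.4948 21.0223 9.8209 2.2026 0.0000 0.0000 0.0000
34.4296 26.0480 15.3425 4.4334 0.0000 0.0000 0.0000 0.0000
37.9111 30.4948 21.0223 8.9234 0.0000 0.0000 0.0000 0.0000 0.0000

params: Δt=0.17087 u=1.13016 d=0.88483 q=0.49951 e^(-rΔt)=0.99268
t_8 payoffs: 37.9111 30.4948 21.0223 8.9234 0.0000 0.0000 0.0000 0.0000 0.0000
t_7: node(7,0) S=30.2304 payoff=34.4296 vs cont=33.9562 → 34.4296 [stop]  node(7,1) S=38.6120 payoff=26.0480 vs cont=25.5746 → 26.0480 [stop]  node(7,2) S=49.3175 payoff=15.3425 vs cont=14.8691 → 15.3425 [stop]  node(7,3) S=62.9912 payoff=1.6688 vs cont=4.4334 → 4.4334 [wait]  node(7,4) S=80.4560 payoff=0.0000 vs cont=0.0000 → 0.0000 [wait]  node(7,5) S=102.7630 payoff=0.0000 vs cont=0.0000 → 0.0000 [wait]  node(7,6) S=131.2548 payoff=0.0000 vs cont=0.0000 → 0.0000 [wait]  node(7,7) S=167.6462 payoff=0.0000 vs cont=0.0000 → 0.0000 [wait]  ⇒ S*(7)=49.3175
t_6: node(6,0) S=34.1652 payoff=30.4948 vs cont=30.0215 → 30.4948 [stop]  node(6,1) S=43.6377 payoff=21.0223 vs cont=20.5489 → 21.0223 [stop]  node(6,2) S=55.7366 payoff=8.9234 vs cont=9.8209 → 9.8209 [wait]  node(6,3) S=71.1900 payoff=0.0000 vs cont=2.2026 → 2.2026 [wait]  node(6,4) S=90.9280 payoff=0.0000 vs cont=0.0000 → 0.0000 [wait]  node(6,5) S=116.1384 payoff=0.0000 vs cont=0.0000 → 0.0000 [wait]  node(6,6) S=148.3387 payoff=0.0000 vs cont=0.0000 → 0.0000 [wait]  ⇒ S*(6)=43.6377
t_5: node(5,0) S=38.6120 payoff=26.0480 vs cont=25.5746 → 26.0480 [stop]  node(5,1) S=49.3175 payoff=15.3425 vs cont=15.3141 → 15.3425 [stop]  node(5,2) S=62.9912 payoff=1.6688 vs cont=5.9714 → 5.9714 [wait]  node(5,3) S=80.4560 payoff=0.0000 vs cont=1.0943 → 1.0943 [wait]  node(5,4) S=102.7630 payoff=0.0000 vs cont=0.0000 → 0.0000 [wait]  node(5,5) S=131.2548 payoff=0.0000 vs cont=0.0000 → 0.0000 [wait]  ⇒ S*(5)=49.3175
t_4: node(4,0) S=43.6377 payoff=21.0223 vs cont=20.5489 → 21.0223 [stop]  node(4,1) S=55.7366 payoff=8.9234 vs cont=10.5835 → 10.5835 [wait]  node(4,2) S=71.1900 payoff=0.0000 vs cont=3.5094 → 3.5094 [wait]  node(4,3) S=90.9280 payoff=0.0000 vs cont=0.5437 → 0.5437 [wait]  node(4,4) S=116.1384 payoff=0.0000 vs cont=0.0000 → 0.0000 [wait]  ⇒ S*(4)=43.6377
t_3: node(3,0) S=49.3175 payoff=15.3425 vs cont=15.6923 → 15.6923 [wait]  node(3,1) S=62.9912 payoff=1.6688 vs cont=6.9983 → 6.9983 [wait]  node(3,2) S=80.4560 payoff=0.0000 vs cont=2.0131 → 2.0131 [wait]  node(3,3) S=102.7630 payoff=0.0000 vs cont=0.2701 → 0.2701 [wait]  ⇒ S*(3)=-
t_2: node(2,0) S=55.7366 payoff=8.9234 vs cont=11.2665 → 11.2665 [wait]  node(2,1) S=71.1900 payoff=0.0000 vs cont=4.4752 → 4.4752 [wait]  node(2,2) S=90.9280 payoff=0.0000 vs cont=1.1341 → 1.1341 [wait]  ⇒ S*(2)=-
t_1: node(1,0) S=62.9912 payoff=1.6688 vs cont=7.8165 → 7.8165 [wait]  node(1,1) S=80.4560 payoff=0.0000 vs cont=2.7857 → 2.7857 [wait]  ⇒ S*(1)=-
t_0: node(0,0) S=71.1900 payoff=0.0000 vs cont=5.2648 → 5.2648 [wait]  ⇒ S*(0)=-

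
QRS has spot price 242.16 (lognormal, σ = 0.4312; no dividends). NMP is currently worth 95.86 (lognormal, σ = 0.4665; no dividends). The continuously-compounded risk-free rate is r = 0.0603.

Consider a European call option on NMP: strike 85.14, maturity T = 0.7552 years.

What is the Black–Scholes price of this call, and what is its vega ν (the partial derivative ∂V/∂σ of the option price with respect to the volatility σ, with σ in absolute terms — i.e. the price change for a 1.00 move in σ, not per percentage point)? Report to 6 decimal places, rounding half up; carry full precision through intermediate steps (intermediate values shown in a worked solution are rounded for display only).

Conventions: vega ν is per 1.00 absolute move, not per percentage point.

σ√T = 0.4665·√0.7552 = 0.405399
d₁ = (ln(S/K) + (r+σ²/2)T) / (σ√T) = (ln(95.86/85.14) + (0.0603+0.4665²/2)·0.7552) / 0.405399 = (0.118592 + 0.127713) / 0.405399 = 0.607561
d₂ = d₁ − σ√T = 0.607561 − 0.405399 = 0.202162
e^{−rT} = 0.955483
N(d₁) = 0.728261,  N(d₂) = 0.580105
Call price V = S·N(d₁) − K·e^{−rT}·N(d₂) = 69.811063 − 47.191421 = 22.619642
φ(d₁) = (1/√(2π))·e^{−d₁²/2} = 0.331707
ν = S·φ(d₁)·√T = 27.632671

price = 22.619642
ν = 27.632671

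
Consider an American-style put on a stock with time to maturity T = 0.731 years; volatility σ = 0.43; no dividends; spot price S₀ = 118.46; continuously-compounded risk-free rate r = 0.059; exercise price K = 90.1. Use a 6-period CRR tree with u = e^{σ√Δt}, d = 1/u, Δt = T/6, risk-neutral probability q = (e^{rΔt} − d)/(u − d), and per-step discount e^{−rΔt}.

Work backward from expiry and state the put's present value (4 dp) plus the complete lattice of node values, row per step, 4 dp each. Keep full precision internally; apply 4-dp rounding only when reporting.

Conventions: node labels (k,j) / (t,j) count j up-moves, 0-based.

price = 3.9724
tree:
3.9724
6.5662 1.2934
10.6188 2.3859 0.1593
16.6750 4.3838 0.3125 0.0000
25.1112 8.0177 0.6130 0.0000 0.0000
34.1686 14.5869 1.2024 0.0000 0.0000 0.0000
41.9637 25.1112 2.3585 0.0000 0.0000 0.0000 0.0000

Δt=0.12183, u=1.16194, d=0.86063, q=0.48649, disc=e^(-rΔt)=0.99284
k=6 terminal: V=max(K-S,0) → 41.9637 25.1112 2.3585 0.0000 0.0000 0.0000 0.0000
k=5: j=0 S=55.9314 intr=34.1686 cont=33.5233 V=34.1686[EX]; j=1 S=75.5131 intr=14.5869 cont=13.9416 V=14.5869[EX]; j=2 S=101.9503 intr=0.0000 cont=1.2024 V=1.2024[hold]; j=3 S=137.6433 intr=0.0000 cont=0.0000 V=0.0000[hold]; j=4 S=185.8324 intr=0.0000 cont=0.0000 V=0.0000[hold]; j=5 S=250.8926 intr=0.0000 cont=0.0000 V=0.0000[hold]
k=4: j=0 S=64.9888 intr=25.1112 cont=24.4658 V=25.1112[EX]; j=1 S=87.7415 intr=2.3585 cont=8.0177 V=8.0177[hold]; j=2 S=118.4600 intr=0.0000 cont=0.6130 V=0.6130[hold]; j=3 S=159.9330 intr=0.0000 cont=0.0000 V=0.0000[hold]; j=4 S=215.9258 intr=0.0000 cont=0.0000 V=0.0000[hold]
k=3: j=0 S=75.5131 intr=14.5869 cont=16.6750 V=16.6750[hold]; j=1 S=101.9503 intr=0.0000 cont=4.3838 V=4.3838[hold]; j=2 S=137.6433 intr=0.0000 cont=0.3125 V=0.3125[hold]; j=3 S=185.8324 intr=0.0000 cont=0.0000 V=0.0000[hold]
k=2: j=0 S=87.7415 intr=2.3585 cont=10.6188 V=10.6188[hold]; j=1 S=118.4600 intr=0.0000 cont=2.3859 V=2.3859[hold]; j=2 S=159.9330 intr=0.0000 cont=0.1593 V=0.1593[hold]
k=1: j=0 S=101.9503 intr=0.0000 cont=6.5662 V=6.5662[hold]; j=1 S=137.6433 intr=0.0000 cont=1.2934 V=1.2934[hold]
k=0: j=0 S=118.4600 intr=0.0000 cont=3.9724 V=3.9724[hold]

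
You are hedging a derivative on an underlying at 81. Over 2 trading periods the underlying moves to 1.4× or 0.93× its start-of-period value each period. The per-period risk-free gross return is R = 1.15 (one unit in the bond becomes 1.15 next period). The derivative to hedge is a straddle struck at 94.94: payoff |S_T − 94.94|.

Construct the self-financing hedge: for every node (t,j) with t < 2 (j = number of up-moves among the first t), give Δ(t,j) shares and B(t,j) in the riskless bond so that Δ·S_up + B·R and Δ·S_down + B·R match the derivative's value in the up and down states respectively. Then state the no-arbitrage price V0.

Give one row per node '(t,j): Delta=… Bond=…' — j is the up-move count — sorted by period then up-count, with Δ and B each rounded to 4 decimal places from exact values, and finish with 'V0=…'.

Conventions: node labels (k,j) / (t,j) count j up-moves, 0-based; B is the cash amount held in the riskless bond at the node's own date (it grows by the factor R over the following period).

The replicating-portfolio and risk-neutral prices coincide; use p* = (1.15−0.93)/(1.4−0.93) = 0.4681 for the latter.
Expiry values: V(2,0)=24.8831, V(2,1)=10.5220, V(2,2)=63.8200
Node (1,0) S=75.3300: V=(p*·10.5220+(1−p*)·24.8831)/1.15=15.7921; Δ=(10.5220−24.8831)/(105.4620−70.0569)=-0.4056; B=V−Δ·S=46.3476
Node (1,1) S=113.4000: V=(p*·63.8200+(1−p*)·10.5220)/1.15=30.8435; Δ=(63.8200−10.5220)/(158.7600−105.4620)=1.0000; B=V−Δ·S=-82.5565
Node (0,0) S=81.0000: V=(p*·30.8435+(1−p*)·15.7921)/1.15=19.8586; Δ=(30.8435−15.7921)/(113.4000−75.3300)=0.3954; B=V−Δ·S=-12.1656
Sanity check at the root: Δ(0,0)·S0 + B(0,0) reproduces V0 = 19.8586.

(0,0): Delta=0.3954 Bond=-12.1656
(1,0): Delta=-0.4056 Bond=46.3476
(1,1): Delta=1.0000 Bond=-82.5565
V0=19.8586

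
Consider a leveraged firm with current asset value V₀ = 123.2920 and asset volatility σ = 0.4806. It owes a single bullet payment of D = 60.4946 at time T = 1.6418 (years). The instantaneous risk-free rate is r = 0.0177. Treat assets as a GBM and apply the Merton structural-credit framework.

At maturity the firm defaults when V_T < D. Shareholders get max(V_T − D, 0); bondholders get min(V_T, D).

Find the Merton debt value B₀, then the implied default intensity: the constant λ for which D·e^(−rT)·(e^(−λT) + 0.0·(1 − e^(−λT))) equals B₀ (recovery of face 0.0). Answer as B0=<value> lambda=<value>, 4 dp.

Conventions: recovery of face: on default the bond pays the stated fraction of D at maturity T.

B0=55.9335 lambda=0.0300

Work the structural quantities from V₀ = 123.2920 against face 60.4946:
d₁ = [ln(V₀/D) + (r + σ²/2)T] / (σ√T)
   = [ln(123.2920/60.4946) + (0.0177 + 0.5·0.4806²)·1.6418] / (0.4806·√1.6418)
   = [0.712001 + 0.218668] / 0.615806 = 1.511304
d₂ = d₁ − σ√T = 1.511304 − 0.615806 = 0.895498
N(d₁) = 0.934644,  N(d₂) = 0.814739,  e^(−rT) = 0.971358
E₀ = V₀·N(d₁) − D·e^(−rT)·N(d₂)
   = 123.2920·0.934644 − 60.4946·0.971358·0.814739 = 67.358518
B₀ = V₀ − E₀ = 123.2920 − 67.358518 = 55.933482
e^(−λT) = (B₀·e^(rT)/D − 0)/(1 − 0) = (55.9335·1.029486/60.4946 − 0)/1 = 0.95186624
λ = −ln(0.95186624)/1.6418 = 0.030047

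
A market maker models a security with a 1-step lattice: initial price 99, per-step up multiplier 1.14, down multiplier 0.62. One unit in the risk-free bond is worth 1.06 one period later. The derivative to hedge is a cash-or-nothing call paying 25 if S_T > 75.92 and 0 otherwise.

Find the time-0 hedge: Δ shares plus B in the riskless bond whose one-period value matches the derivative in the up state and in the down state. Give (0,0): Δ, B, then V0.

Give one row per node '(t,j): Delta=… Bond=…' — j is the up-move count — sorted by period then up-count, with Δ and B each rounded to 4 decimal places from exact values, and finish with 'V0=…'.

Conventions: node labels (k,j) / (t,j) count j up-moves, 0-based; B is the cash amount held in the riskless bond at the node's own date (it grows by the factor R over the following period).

(0,0): Delta=0.4856 Bond=-28.1205
V0=19.9565

No-arbitrage ⇒ martingale measure with p* = (R−d)/(u−d) = 0.8462.
Expiry values: V(1,0)=0.0000, V(1,1)=25.0000
Node (0,0) S=99.0000: V=(p*·25.0000+(1−p*)·0.0000)/1.06=19.9565; Δ=(25.0000−0.0000)/(112.8600−61.3800)=0.4856; B=V−Δ·S=-28.1205
Sanity check at the root: Δ(0,0)·S0 + B(0,0) reproduces V0 = 19.9565.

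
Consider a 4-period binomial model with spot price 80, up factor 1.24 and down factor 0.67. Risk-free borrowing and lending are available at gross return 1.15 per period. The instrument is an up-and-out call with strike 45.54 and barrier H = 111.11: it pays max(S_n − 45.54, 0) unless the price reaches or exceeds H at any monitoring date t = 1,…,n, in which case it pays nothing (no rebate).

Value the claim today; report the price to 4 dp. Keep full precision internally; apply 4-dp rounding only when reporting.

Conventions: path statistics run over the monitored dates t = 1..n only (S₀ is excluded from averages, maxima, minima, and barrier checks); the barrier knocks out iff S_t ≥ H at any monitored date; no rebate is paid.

Set p* = 0.8421 (from d < R < u); the path-dependent value is the discounted p*-expectation over all price paths.
Enumerate all 2^4 = 16 price paths (U = up ×1.24, D = down ×0.67); each path with k up-moves has probability p*^k·(1−p*)^(4−k).
DDDD: M=53.6000, payoff=0.0000, prob=0.000622
UDDD: M=99.2000, payoff=0.0000, prob=0.003315
DUDD: M=66.4640, payoff=0.0000, prob=0.003315
UUDD: M=123.0080, payoff=0.0000, prob=0.017679
DDUD: M=53.6000, payoff=0.0000, prob=0.003315
UDUD: M=99.2000, payoff=9.6783, prob=0.017679
DUUD: M=82.4154, payoff=9.6783, prob=0.017679
UUUD: M=152.5299, payoff=0.0000, prob=0.094290
DDDU: M=53.6000, payoff=0.0000, prob=0.003315
UDDU: M=99.2000, payoff=9.6783, prob=0.017679
DUDU: M=66.4640, payoff=9.6783, prob=0.017679
UUDU: M=123.0080, payoff=0.0000, prob=0.094290
DDUU: M=55.2183, payoff=9.6783, prob=0.017679
UDUU: M=102.1950, payoff=56.6550, prob=0.094290
DUUU: M=102.1950, payoff=56.6550, prob=0.094290
UUUU: M=189.1371, payoff=0.0000, prob=0.502881
Price = Σ prob·payoff / R^4 = 11.539570 / 1.749006 = 6.5978

price = 6.5978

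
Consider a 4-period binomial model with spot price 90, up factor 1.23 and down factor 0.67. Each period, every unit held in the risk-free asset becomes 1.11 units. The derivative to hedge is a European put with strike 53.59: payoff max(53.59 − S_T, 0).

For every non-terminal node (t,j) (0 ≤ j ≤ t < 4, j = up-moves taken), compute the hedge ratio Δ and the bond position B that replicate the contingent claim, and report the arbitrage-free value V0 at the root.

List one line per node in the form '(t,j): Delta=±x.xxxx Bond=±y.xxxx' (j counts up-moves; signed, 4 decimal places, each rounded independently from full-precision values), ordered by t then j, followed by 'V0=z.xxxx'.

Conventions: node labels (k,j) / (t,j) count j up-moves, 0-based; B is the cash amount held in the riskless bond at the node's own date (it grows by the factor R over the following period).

Risk-neutral probability p* = (R−d)/(u−d) = (1.11−0.67)/(1.23−0.67) = 0.7857.
Payoffs at expiry: V(4,0)=35.4540, V(4,1)=20.2955, V(4,2)=0.0000, V(4,3)=0.0000, V(4,4)=0.0000
  t=3,j=0: stock 27.0687 → up 33.2945 (V=20.2955), down 18.1360 (V=35.4540). Price 21.2106; hedge Δ=-1.0000, bond B=48.2793.
  t=3,j=1: stock 49.6932 → up 61.1227 (V=0.0000), down 33.2945 (V=20.2955). Price 3.9181; hedge Δ=-0.7293, bond B=40.1601.
  t=3,j=2: stock 91.2279 → up 112.2103 (V=0.0000), down 61.1227 (V=0.0000). Price 0.0000; hedge Δ=0.0000, bond B=0.0000.
  t=3,j=3: stock 167.4780 → up 205.9980 (V=0.0000), down 112.2103 (V=0.0000). Price 0.0000; hedge Δ=0.0000, bond B=0.0000.
  t=2,j=0: stock 40.4010 → up 49.6932 (V=3.9181), down 27.0687 (V=21.2106). Price 6.8681; hedge Δ=-0.7643, bond B=37.7477.
  t=2,j=1: stock 74.1690 → up 91.2279 (V=0.0000), down 49.6932 (V=3.9181). Price 0.7564; hedge Δ=-0.0943, bond B=7.7529.
  t=2,j=2: stock 136.1610 → up 167.4780 (V=0.0000), down 91.2279 (V=0.0000). Price 0.0000; hedge Δ=0.0000, bond B=0.0000.
  t=1,j=0: stock 60.3000 → up 74.1690 (V=0.7564), down 40.4010 (V=6.8681). Price 1.8613; hedge Δ=-0.1810, bond B=12.7751.
  t=1,j=1: stock 110.7000 → up 136.1610 (V=0.0000), down 74.1690 (V=0.7564). Price 0.1460; hedge Δ=-0.0122, bond B=1.4967.
  t=0,j=0: stock 90.0000 → up 110.7000 (V=0.1460), down 60.3000 (V=1.8613). Price 0.4627; hedge Δ=-0.0340, bond B=3.5257.
Verification: the root portfolio costs Δ(0,0)·S0 + B(0,0) = 0.4627, matching V0.

(0,0): Delta=-0.0340 Bond=3.5257
(1,0): Delta=-0.1810 Bond=12.7751
(1,1): Delta=-0.0122 Bond=1.4967
(2,0): Delta=-0.7643 Bond=37.7477
(2,1): Delta=-0.0943 Bond=7.7529
(2,2): Delta=0.0000 Bond=0.0000
(3,0): Delta=-1.0000 Bond=48.2793
(3,1): Delta=-0.7293 Bond=40.1601
(3,2): Delta=0.0000 Bond=0.0000
(3,3): Delta=0.0000 Bond=0.0000
V0=0.4627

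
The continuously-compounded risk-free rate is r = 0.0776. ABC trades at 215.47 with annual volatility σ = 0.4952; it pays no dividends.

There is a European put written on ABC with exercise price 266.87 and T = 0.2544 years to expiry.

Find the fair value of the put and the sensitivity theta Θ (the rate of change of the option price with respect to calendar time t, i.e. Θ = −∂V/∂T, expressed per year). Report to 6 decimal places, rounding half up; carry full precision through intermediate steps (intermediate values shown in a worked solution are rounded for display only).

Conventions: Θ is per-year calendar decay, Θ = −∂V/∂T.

σ√T = 0.4952·√0.2544 = 0.249769
d₁ = (ln(S/K) + (r+σ²/2)T) / (σ√T) = (ln(215.47/266.87) + (0.0776+0.4952²/2)·0.2544) / 0.249769 = (-0.213940 + 0.050934) / 0.249769 = -0.652627
d₂ = d₁ − σ√T = -0.652627 − 0.249769 = -0.902396
e^{−rT} = 0.980452
N(−d₁) = 0.743001,  N(−d₂) = 0.816577
Put price V = K·e^{−rT}·N(−d₂) − S·N(−d₁) = 213.659967 − 160.094533 = 53.565435
φ(d₁) = (1/√(2π))·e^{−d₁²/2} = 0.322420
Θ = −S·φ(d₁)·σ/(2√T) + r·K·e^{−rT}·N(−d₂) = −34.103683 + 16.580013 = -17.523669

price = 53.565435
Θ = -17.523669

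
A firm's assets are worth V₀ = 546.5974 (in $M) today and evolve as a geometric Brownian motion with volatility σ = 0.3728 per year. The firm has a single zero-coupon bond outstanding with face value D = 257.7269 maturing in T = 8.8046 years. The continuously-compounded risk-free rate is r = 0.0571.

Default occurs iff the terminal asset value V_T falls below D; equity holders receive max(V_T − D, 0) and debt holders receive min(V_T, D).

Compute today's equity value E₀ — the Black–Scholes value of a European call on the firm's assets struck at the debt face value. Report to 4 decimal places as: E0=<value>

Work the structural quantities from V₀ = 546.5974 against face 257.7269:
d₁ = [ln(V₀/D) + (r + σ²/2)T] / (σ√T)
   = [ln(546.5974/257.7269) + (0.0571 + 0.5·0.3728²)·8.8046] / (0.3728·√8.8046)
   = [0.751812 + 1.114574] / 1.106193 = 1.687216
d₂ = d₁ − σ√T = 1.687216 − 1.106193 = 0.581023
N(d₁) = 0.954219,  N(d₂) = 0.719388,  e^(−rT) = 0.604869
E₀ = V₀·N(d₁) − D·e^(−rT)·N(d₂)
   = 546.5974·0.954219 − 257.7269·0.604869·0.719388 = 409.427518

E0=409.4275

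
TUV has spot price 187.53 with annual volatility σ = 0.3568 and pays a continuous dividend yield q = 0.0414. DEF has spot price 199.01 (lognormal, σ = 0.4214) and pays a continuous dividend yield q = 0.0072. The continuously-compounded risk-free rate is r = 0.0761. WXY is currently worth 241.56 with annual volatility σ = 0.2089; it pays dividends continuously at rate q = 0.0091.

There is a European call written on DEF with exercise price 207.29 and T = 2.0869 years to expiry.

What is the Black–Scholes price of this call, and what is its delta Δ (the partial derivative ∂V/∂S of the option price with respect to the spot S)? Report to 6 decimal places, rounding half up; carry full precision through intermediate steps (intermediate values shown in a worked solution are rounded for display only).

σ√T = 0.4214·√2.0869 = 0.608759
d₁ = (ln(S/K) + (r−q+σ²/2)T) / (σ√T) = (ln(199.01/207.29) + (0.0761−0.0072+0.4214²/2)·2.0869) / 0.608759 = (-0.040764 + 0.329081) / 0.608759 = 0.473615
d₂ = d₁ − σ√T = 0.473615 − 0.608759 = -0.135144
e^{−rT} = 0.853156
e^{−qT} = 0.985087
N(d₁) = 0.682113,  N(d₂) = 0.446249
Call price V = S·e^{−qT}·N(d₁) − K·e^{−rT}·N(d₂) = 133.722821 − 78.919447 = 54.803373
Δ = e^{−qT}·N(d₁) = 0.671940

price = 54.803373
Δ = 0.671940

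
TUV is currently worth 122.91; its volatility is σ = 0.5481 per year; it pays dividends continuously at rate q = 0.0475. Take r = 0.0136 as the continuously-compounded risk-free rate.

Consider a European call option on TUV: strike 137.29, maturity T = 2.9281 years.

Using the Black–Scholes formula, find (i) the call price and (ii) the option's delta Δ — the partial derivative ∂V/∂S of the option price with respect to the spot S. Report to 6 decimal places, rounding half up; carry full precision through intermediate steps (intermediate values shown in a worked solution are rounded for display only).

price = 31.609261
Δ = 0.519331

σ√T = 0.5481·√2.9281 = 0.937892
d₁ = (ln(S/K) + (r−q+σ²/2)T) / (σ√T) = (ln(122.91/137.29) + (0.0136−0.0475+0.5481²/2)·2.9281) / 0.937892 = (-0.110643 + 0.340558) / 0.937892 = 0.245140
d₂ = d₁ − σ√T = 0.245140 − 0.937892 = -0.692752
e^{−rT} = 0.960960
e^{−qT} = 0.870154
N(d₁) = 0.596826,  N(d₂) = 0.244233
Call price V = S·e^{−qT}·N(d₁) − K·e^{−rT}·N(d₂) = 63.830937 − 32.221675 = 31.609261
Δ = e^{−qT}·N(d₁) = 0.519331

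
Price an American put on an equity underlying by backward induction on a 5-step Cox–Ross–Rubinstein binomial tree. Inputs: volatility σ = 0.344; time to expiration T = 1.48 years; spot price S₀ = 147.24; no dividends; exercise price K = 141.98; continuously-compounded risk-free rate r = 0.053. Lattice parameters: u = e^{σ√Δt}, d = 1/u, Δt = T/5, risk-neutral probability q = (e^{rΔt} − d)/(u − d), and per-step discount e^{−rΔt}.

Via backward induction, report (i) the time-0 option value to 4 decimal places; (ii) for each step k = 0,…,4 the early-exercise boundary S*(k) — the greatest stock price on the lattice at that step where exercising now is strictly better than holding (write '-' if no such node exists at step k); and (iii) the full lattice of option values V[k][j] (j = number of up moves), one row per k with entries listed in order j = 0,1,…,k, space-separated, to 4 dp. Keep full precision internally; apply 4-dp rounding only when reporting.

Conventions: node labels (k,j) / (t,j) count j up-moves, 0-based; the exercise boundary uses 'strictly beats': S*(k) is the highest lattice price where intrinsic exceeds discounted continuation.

Δt=0.29600, u=1.20582, d=0.82931, q=0.49534, disc=e^(-rΔt)=0.98443
k=5 terminal: V=max(K-S,0) → 84.2208 57.9986 19.8718 0.0000 0.0000 0.0000
k=4: j=0 S=69.6470 intr=72.3330 cont=70.1230 V=72.3330[EX]; j=1 S=101.2661 intr=40.7139 cont=38.5039 V=40.7139[EX]; j=2 S=147.2400 intr=0.0000 cont=9.8723 V=9.8723[hold]; j=3 S=214.0857 intr=0.0000 cont=0.0000 V=0.0000[hold]; j=4 S=311.2788 intr=0.0000 cont=0.0000 V=0.0000[hold]  S*(4)=101.2661
k=3: j=0 S=83.9814 intr=57.9986 cont=55.7886 V=57.9986[EX]; j=1 S=122.1082 intr=19.8718 cont=25.0408 V=25.0408[hold]; j=2 S=177.5443 intr=0.0000 cont=4.9046 V=4.9046[hold]; j=3 S=258.1479 intr=0.0000 cont=0.0000 V=0.0000[hold]  S*(3)=83.9814
k=2: j=0 S=101.2661 intr=40.7139 cont=41.0245 V=41.0245[hold]; j=1 S=147.2400 intr=0.0000 cont=14.8319 V=14.8319[hold]; j=2 S=214.0857 intr=0.0000 cont=2.4366 V=2.4366[hold]  S*(2)=-
k=1: j=0 S=122.1082 intr=19.8718 cont=27.6136 V=27.6136[hold]; j=1 S=177.5443 intr=0.0000 cont=8.5567 V=8.5567[hold]  S*(1)=-
k=0: j=0 S=147.2400 intr=0.0000 cont=17.8910 V=17.8910[hold]  S*(0)=-

price = 17.8910
boundary = - - - 83.9814 101.2661
tree:
17.8910
27.6136 8.5567
41.0245 14.8319 2.4366
57.9986 25.0408 4.9046 0.0000
72.3330 40.7139 9.8723 0.0000 0.0000
84.2208 57.9986 19.8718 0.0000 0.0000 0.0000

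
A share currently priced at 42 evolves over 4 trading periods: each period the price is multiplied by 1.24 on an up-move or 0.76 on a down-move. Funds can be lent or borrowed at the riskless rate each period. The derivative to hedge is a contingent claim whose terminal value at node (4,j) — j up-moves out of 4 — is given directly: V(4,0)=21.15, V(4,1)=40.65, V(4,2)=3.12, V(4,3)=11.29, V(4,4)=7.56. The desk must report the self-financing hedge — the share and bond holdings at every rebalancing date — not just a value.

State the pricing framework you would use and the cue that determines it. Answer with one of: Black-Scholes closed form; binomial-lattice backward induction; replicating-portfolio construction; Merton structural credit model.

framework: replicating-portfolio construction

Key observation: the task asks for the hedge itself — share and bond holdings at every node of the 4-period tree on spot 42 with factors 1.24/0.76 — which is exactly what the replicating-portfolio construction produces.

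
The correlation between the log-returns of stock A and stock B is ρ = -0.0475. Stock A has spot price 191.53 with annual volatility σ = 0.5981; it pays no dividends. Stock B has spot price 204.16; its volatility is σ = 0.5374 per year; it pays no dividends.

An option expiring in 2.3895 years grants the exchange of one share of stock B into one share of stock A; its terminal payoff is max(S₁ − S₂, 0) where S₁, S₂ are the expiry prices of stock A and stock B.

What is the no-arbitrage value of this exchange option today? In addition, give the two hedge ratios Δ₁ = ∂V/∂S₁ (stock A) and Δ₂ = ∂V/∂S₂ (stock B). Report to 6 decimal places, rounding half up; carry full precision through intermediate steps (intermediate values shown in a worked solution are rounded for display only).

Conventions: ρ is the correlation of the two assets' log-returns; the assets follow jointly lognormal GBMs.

exchange price = 87.804955
Δ1 = 0.720983
Δ2 = -0.246301

σ_eff = √(σ₁² + σ₂² − 2ρσ₁σ₂) = √(0.5981² + 0.5374² − 2·-0.0475·0.5981·0.5374) = 0.822835
d₁ = (ln(S₁/S₂) + (q₂ − q₁ + σ_eff²/2)T) / (σ_eff√T) = (ln(191.53/204.16) + (0.0 − 0.0 + 0.338529)·2.3895) / 1.271939 = 0.585763
d₂ = d₁ − σ_eff√T = 0.585763 − 1.271939 = -0.686176
N(d₁) = 0.720983,  N(d₂) = 0.246301
V = S₁·e^{−q₁T}·N(d₁) − S₂·e^{−q₂T}·N(d₂) = 138.089792 − 50.284837 = 87.804955
Key observation: the rate r is irrelevant here: denominating values in stock B turns the exchange into a ratio option on S₁/S₂, and discounting at r drops out.
Δ₁ = e^{−q₁T}·N(d₁) = 0.720983;  Δ₂ = −e^{−q₂T}·N(d₂) = -0.246301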